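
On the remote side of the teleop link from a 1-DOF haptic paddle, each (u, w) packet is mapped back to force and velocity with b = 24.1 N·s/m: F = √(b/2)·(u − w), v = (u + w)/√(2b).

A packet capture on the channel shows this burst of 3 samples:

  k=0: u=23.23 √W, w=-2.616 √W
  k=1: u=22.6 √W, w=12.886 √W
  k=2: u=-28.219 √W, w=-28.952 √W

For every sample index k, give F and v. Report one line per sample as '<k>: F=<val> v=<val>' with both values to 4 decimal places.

0: F=89.7195 v=2.9692
1: F=33.7203 v=5.1113
2: F=2.5445 v=-8.2348

k=0: u−w=25.8460, u+w=20.6140; √(b/2)=3.4713, √(2b)=6.9426; F=3.4713×25.846=89.7195, v=20.6140/6.9426=2.9692
k=1: u−w=9.7140, u+w=35.4860; √(b/2)=3.4713, √(2b)=6.9426; F=3.4713×9.714=33.7203, v=35.4860/6.9426=5.1113
k=2: u−w=0.7330, u+w=-57.1710; √(b/2)=3.4713, √(2b)=6.9426; F=3.4713×0.733=2.5445, v=-57.1710/6.9426=-8.2348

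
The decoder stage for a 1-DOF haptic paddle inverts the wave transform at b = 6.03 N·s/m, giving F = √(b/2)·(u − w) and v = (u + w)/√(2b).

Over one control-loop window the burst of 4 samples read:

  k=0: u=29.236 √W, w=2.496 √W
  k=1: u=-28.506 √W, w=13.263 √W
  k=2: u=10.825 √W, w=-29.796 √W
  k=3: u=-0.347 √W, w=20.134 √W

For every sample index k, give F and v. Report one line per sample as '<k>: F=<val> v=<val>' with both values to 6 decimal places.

0: F=46.430682 v=9.137424
1: F=-72.526670 v=-4.389315
2: F=70.533311 v=-5.462816
3: F=-35.562707 v=5.697788

k=0: u−w=26.740000, u+w=31.732000; √(b/2)=1.736376, √(2b)=3.472751; F=1.736376×26.74=46.430682, v=31.732000/3.472751=9.137424
k=1: u−w=-41.769000, u+w=-15.243000; √(b/2)=1.736376, √(2b)=3.472751; F=1.736376×(-41.769)=-72.526670, v=-15.243000/3.472751=-4.389315
k=2: u−w=40.621000, u+w=-18.971000; √(b/2)=1.736376, √(2b)=3.472751; F=1.736376×40.621=70.533311, v=-18.971000/3.472751=-5.462816
k=3: u−w=-20.481000, u+w=19.787000; √(b/2)=1.736376, √(2b)=3.472751; F=1.736376×(-20.481)=-35.562707, v=19.787000/3.472751=5.697788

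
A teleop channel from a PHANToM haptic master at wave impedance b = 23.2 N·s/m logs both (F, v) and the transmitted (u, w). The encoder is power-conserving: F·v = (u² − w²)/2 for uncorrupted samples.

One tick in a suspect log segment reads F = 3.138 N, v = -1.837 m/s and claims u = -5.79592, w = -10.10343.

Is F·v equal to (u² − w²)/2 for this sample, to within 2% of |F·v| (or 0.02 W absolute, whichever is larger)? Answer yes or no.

F·v = 3.138×(-1.837) = -5.76451 W.
(u² − w²)/2 = (33.59269 − 102.07930)/2 = -34.24330 W.
|Δ| = 28.47880;  2% of max(1, |F·v|) = 0.11529.

no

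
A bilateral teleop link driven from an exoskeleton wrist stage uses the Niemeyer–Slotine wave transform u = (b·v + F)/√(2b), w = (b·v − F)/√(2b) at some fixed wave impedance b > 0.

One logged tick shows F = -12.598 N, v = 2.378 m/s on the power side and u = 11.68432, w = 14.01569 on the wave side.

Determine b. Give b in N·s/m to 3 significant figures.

b = 58.4 N·s/m

u + w = 25.70001;  u + w = √(2b)·v, so √(2b) = 25.70001/2.378 = 10.80741.
b = (√(2b))²/2 = 116.80001/2 = 58.40001.
(Check via u − w = 2F/√(2b): u − w = -2.33137, 2F/√(2b) = -2.33136.)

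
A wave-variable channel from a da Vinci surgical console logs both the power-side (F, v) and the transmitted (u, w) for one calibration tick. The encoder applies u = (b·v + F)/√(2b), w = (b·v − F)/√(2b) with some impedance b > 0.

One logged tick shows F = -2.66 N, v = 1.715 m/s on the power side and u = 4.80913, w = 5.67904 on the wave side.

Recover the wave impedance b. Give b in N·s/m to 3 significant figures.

u + w = 10.48817;  u + w = √(2b)·v, so √(2b) = 10.48817/1.715 = 6.11555.
b = (√(2b))²/2 = 37.39996/2 = 18.69998.
(Check via u − w = 2F/√(2b): u − w = -0.86991, 2F/√(2b) = -0.86991.)

b = 18.7 N·s/m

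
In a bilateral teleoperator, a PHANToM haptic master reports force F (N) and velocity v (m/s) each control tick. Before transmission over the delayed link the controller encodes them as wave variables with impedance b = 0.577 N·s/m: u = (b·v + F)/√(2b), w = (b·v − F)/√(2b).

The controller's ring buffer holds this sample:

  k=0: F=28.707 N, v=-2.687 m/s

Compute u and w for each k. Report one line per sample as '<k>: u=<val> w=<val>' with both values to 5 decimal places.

k=0: b·v=0.577×(-2.687)=-1.55040; √(2b)=1.07424; u=(-1.55040+28.707)/1.07424=25.27973, w=(-1.55040−28.707)/1.07424=-28.16623

0: u=25.27973 w=-28.16623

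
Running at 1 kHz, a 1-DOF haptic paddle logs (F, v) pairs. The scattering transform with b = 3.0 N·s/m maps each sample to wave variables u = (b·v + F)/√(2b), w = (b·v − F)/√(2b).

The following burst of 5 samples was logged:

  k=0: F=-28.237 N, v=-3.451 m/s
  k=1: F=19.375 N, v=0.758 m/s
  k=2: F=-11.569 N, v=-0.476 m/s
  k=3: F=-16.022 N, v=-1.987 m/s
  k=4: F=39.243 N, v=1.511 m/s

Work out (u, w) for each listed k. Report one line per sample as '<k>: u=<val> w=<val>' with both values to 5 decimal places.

0: u=-15.75430 w=7.30111
1: u=8.83817 w=-6.98145
2: u=-5.30600 w=4.14005
3: u=-8.97452 w=4.10739
4: u=17.87148 w=-14.17030

k=0: b·v=3.0×(-3.451)=-10.35300; √(2b)=2.44949; u=(-10.35300+(-28.237))/2.44949=-15.75430, w=(-10.35300−(-28.237))/2.44949=7.30111
k=1: b·v=3.0×0.758=2.27400; √(2b)=2.44949; u=(2.27400+19.375)/2.44949=8.83817, w=(2.27400−19.375)/2.44949=-6.98145
k=2: b·v=3.0×(-0.476)=-1.42800; √(2b)=2.44949; u=(-1.42800+(-11.569))/2.44949=-5.30600, w=(-1.42800−(-11.569))/2.44949=4.14005
k=3: b·v=3.0×(-1.987)=-5.96100; √(2b)=2.44949; u=(-5.96100+(-16.022))/2.44949=-8.97452, w=(-5.96100−(-16.022))/2.44949=4.10739
k=4: b·v=3.0×1.511=4.53300; √(2b)=2.44949; u=(4.53300+39.243)/2.44949=17.87148, w=(4.53300−39.243)/2.44949=-14.17030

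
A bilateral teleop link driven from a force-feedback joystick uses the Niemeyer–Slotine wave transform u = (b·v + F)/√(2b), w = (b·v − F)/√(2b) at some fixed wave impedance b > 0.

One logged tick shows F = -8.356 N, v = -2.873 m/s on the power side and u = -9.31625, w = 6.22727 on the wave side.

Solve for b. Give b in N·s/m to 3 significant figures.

u + w = -3.0890;  u + w = √(2b)·v, so √(2b) = -3.0890/(-2.873) = 1.0752.
b = (√(2b))²/2 = 1.1560/2 = 0.5780.
(Check via u − w = 2F/√(2b): u − w = -15.5435, 2F/√(2b) = -15.5435.)

b = 0.578 N·s/m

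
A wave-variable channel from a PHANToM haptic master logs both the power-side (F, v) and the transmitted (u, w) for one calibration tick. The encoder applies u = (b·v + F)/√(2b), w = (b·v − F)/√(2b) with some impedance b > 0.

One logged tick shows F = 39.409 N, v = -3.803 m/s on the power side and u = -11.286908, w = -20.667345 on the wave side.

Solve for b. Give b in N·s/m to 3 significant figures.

b = 35.3 N·s/m

u + w = -31.954253;  u + w = √(2b)·v, so √(2b) = -31.954253/(-3.803) = 8.402380.
b = (√(2b))²/2 = 70.599998/2 = 35.299999.
(Check via u − w = 2F/√(2b): u − w = 9.380437, 2F/√(2b) = 9.380437.)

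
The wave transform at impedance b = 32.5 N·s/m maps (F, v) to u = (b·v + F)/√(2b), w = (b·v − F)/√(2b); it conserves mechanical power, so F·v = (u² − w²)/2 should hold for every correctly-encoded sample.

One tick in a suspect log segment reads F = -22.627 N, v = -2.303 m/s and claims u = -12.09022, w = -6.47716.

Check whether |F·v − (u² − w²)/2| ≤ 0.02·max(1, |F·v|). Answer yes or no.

yes

F·v = (-22.627)×(-2.303) = 52.10998 W.
(u² − w²)/2 = (146.17342 − 41.95360)/2 = 52.10991 W.
|Δ| = 0.00007;  2% of max(1, |F·v|) = 1.04220.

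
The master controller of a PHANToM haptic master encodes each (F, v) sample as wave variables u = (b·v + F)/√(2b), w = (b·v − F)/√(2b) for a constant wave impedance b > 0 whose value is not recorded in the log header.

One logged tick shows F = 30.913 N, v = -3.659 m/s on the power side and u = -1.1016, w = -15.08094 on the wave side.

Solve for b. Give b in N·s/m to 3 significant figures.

u + w = -16.18254;  u + w = √(2b)·v, so √(2b) = -16.18254/(-3.659) = 4.42267.
b = (√(2b))²/2 = 19.55999/2 = 9.77999.
(Check via u − w = 2F/√(2b): u − w = 13.97934, 2F/√(2b) = 13.97935.)

b = 9.78 N·s/m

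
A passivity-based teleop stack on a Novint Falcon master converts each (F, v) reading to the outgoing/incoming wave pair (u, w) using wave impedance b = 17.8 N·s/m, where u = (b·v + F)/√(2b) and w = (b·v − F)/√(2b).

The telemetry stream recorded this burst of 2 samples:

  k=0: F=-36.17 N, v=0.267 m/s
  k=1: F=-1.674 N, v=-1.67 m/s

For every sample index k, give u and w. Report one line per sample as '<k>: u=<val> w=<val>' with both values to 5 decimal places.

0: u=-5.26557 w=6.85864
1: u=-5.26265 w=-4.70153

k=0: b·v=17.8×0.267=4.75260; √(2b)=5.96657; u=(4.75260+(-36.17))/5.96657=-5.26557, w=(4.75260−(-36.17))/5.96657=6.85864
k=1: b·v=17.8×(-1.67)=-29.72600; √(2b)=5.96657; u=(-29.72600+(-1.674))/5.96657=-5.26265, w=(-29.72600−(-1.674))/5.96657=-4.70153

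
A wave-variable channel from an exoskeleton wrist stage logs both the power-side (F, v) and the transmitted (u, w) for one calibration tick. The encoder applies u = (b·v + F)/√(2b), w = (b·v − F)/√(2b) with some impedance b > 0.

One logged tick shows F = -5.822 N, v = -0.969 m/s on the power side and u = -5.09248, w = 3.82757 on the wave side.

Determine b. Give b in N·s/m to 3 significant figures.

u + w = -1.2649;  u + w = √(2b)·v, so √(2b) = -1.2649/(-0.969) = 1.3054.
b = (√(2b))²/2 = 1.7040/2 = 0.8520.
(Check via u − w = 2F/√(2b): u − w = -8.9200, 2F/√(2b) = -8.9200.)

b = 0.852 N·s/m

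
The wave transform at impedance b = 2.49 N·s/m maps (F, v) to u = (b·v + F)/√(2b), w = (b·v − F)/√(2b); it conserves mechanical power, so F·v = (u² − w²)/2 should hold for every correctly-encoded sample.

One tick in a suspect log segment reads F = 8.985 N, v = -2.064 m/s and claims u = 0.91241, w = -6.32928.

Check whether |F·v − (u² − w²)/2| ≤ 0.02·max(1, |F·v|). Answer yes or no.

F·v = 8.985×(-2.064) = -18.5450 W.
(u² − w²)/2 = (0.8325 − 40.0598)/2 = -19.6136 W.
|Δ| = 1.0686;  2% of max(1, |F·v|) = 0.3709.

no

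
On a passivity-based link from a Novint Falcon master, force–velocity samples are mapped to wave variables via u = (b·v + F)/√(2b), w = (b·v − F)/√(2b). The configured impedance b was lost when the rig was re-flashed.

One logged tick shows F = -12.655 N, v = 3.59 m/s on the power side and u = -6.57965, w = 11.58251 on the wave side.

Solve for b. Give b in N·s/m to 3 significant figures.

u + w = 5.00286;  u + w = √(2b)·v, so √(2b) = 5.00286/3.59 = 1.39355.
b = (√(2b))²/2 = 1.94199/2 = 0.97100.
(Check via u − w = 2F/√(2b): u − w = -18.16216, 2F/√(2b) = -18.16219.)

b = 0.971 N·s/m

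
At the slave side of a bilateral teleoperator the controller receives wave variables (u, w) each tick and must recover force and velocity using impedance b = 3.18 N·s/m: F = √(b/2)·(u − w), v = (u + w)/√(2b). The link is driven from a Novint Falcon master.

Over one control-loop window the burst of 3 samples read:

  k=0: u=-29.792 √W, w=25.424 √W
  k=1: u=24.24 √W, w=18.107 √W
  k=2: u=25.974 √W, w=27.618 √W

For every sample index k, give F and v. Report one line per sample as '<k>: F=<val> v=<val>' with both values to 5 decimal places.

k=0: u−w=-55.21600, u+w=-4.36800; √(b/2)=1.26095, √(2b)=2.52190; F=1.26095×(-55.216)=-69.62473, v=-4.36800/2.52190=-1.73202
k=1: u−w=6.13300, u+w=42.34700; √(b/2)=1.26095, √(2b)=2.52190; F=1.26095×6.133=7.73342, v=42.34700/2.52190=16.79168
k=2: u−w=-1.64400, u+w=53.59200; √(b/2)=1.26095, √(2b)=2.52190; F=1.26095×(-1.644)=-2.07301, v=53.59200/2.52190=21.25061

0: F=-69.62473 v=-1.73202
1: F=7.73342 v=16.79168
2: F=-2.07301 v=21.25061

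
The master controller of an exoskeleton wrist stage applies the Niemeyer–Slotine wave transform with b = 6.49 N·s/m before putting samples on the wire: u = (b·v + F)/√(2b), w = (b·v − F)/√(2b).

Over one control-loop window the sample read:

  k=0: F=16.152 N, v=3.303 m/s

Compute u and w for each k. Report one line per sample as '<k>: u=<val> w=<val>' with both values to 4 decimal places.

0: u=10.4332 w=1.4668

k=0: b·v=6.49×3.303=21.4365; √(2b)=3.6028; u=(21.4365+16.152)/3.6028=10.4332, w=(21.4365−16.152)/3.6028=1.4668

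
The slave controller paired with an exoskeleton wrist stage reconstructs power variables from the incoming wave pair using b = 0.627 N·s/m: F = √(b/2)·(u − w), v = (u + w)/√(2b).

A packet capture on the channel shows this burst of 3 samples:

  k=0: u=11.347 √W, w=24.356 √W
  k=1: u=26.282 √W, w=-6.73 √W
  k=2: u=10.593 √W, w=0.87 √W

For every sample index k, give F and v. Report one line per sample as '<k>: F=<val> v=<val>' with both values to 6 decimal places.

0: F=-7.283878 v=31.882762
1: F=18.483772 v=17.459927
2: F=5.444012 v=10.236454

k=0: u−w=-13.009000, u+w=35.703000; √(b/2)=0.559911, √(2b)=1.119821; F=0.559911×(-13.009)=-7.283878, v=35.703000/1.119821=31.882762
k=1: u−w=33.012000, u+w=19.552000; √(b/2)=0.559911, √(2b)=1.119821; F=0.559911×33.012=18.483772, v=19.552000/1.119821=17.459927
k=2: u−w=9.723000, u+w=11.463000; √(b/2)=0.559911, √(2b)=1.119821; F=0.559911×9.723=5.444012, v=11.463000/1.119821=10.236454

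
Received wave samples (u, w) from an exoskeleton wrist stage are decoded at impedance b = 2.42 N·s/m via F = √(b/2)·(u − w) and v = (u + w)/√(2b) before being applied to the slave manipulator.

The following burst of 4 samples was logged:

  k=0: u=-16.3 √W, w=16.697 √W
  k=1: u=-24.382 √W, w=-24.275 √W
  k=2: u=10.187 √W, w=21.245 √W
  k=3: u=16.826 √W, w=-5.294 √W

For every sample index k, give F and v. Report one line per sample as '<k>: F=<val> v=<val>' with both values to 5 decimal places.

0: F=-36.29670 v=0.18045
1: F=-0.11770 v=-22.11682
2: F=-12.16380 v=14.28727
3: F=24.33200 v=5.24182

k=0: u−w=-32.99700, u+w=0.39700; √(b/2)=1.10000, √(2b)=2.20000; F=1.10000×(-32.997)=-36.29670, v=0.39700/2.20000=0.18045
k=1: u−w=-0.10700, u+w=-48.65700; √(b/2)=1.10000, √(2b)=2.20000; F=1.10000×(-0.107)=-0.11770, v=-48.65700/2.20000=-22.11682
k=2: u−w=-11.05800, u+w=31.43200; √(b/2)=1.10000, √(2b)=2.20000; F=1.10000×(-11.058)=-12.16380, v=31.43200/2.20000=14.28727
k=3: u−w=22.12000, u+w=11.53200; √(b/2)=1.10000, √(2b)=2.20000; F=1.10000×22.12=24.33200, v=11.53200/2.20000=5.24182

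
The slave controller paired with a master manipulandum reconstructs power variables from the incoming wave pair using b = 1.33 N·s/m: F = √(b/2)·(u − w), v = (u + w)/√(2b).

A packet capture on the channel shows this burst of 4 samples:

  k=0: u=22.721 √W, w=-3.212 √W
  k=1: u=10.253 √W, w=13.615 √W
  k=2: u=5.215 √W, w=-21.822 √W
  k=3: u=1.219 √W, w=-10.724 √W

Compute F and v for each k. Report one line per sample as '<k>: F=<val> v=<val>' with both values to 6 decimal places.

k=0: u−w=25.933000, u+w=19.509000; √(b/2)=0.815475, √(2b)=1.630951; F=0.815475×25.933=21.147722, v=19.509000/1.630951=11.961735
k=1: u−w=-3.362000, u+w=23.868000; √(b/2)=0.815475, √(2b)=1.630951; F=0.815475×(-3.362)=-2.741628, v=23.868000/1.630951=14.634410
k=2: u−w=27.037000, u+w=-16.607000; √(b/2)=0.815475, √(2b)=1.630951; F=0.815475×27.037=22.048006, v=-16.607000/1.630951=-10.182405
k=3: u−w=11.943000, u+w=-9.505000; √(b/2)=0.815475, √(2b)=1.630951; F=0.815475×11.943=9.739222, v=-9.505000/1.630951=-5.827889

0: F=21.147722 v=11.961735
1: F=-2.741628 v=14.634410
2: F=22.048006 v=-10.182405
3: F=9.739222 v=-5.827889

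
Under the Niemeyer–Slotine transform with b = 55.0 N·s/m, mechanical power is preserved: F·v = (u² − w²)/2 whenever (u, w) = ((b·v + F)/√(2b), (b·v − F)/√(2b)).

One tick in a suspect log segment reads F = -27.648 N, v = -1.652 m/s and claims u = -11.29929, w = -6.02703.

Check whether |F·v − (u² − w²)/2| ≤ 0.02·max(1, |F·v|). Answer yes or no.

F·v = (-27.648)×(-1.652) = 45.67450 W.
(u² − w²)/2 = (127.67395 − 36.32509)/2 = 45.67443 W.
|Δ| = 0.00006;  2% of max(1, |F·v|) = 0.91349.

yes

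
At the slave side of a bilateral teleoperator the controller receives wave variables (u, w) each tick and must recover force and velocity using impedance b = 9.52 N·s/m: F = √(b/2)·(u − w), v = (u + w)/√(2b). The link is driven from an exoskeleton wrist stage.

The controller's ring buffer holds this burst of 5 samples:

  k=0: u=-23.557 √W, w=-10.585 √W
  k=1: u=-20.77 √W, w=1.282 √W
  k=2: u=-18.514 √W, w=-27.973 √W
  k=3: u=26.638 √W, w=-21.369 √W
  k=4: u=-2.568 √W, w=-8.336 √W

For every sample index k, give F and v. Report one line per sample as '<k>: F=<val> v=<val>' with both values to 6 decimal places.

0: F=-28.301563 v=-7.824480
1: F=-48.111784 v=-4.466155
2: F=20.637102 v=-10.653641
3: F=104.738908 v=1.207521
4: F=12.584290 v=-2.498920

k=0: u−w=-12.972000, u+w=-34.142000; √(b/2)=2.181742, √(2b)=4.363485; F=2.181742×(-12.972)=-28.301563, v=-34.142000/4.363485=-7.824480
k=1: u−w=-22.052000, u+w=-19.488000; √(b/2)=2.181742, √(2b)=4.363485; F=2.181742×(-22.052)=-48.111784, v=-19.488000/4.363485=-4.466155
k=2: u−w=9.459000, u+w=-46.487000; √(b/2)=2.181742, √(2b)=4.363485; F=2.181742×9.459=20.637102, v=-46.487000/4.363485=-10.653641
k=3: u−w=48.007000, u+w=5.269000; √(b/2)=2.181742, √(2b)=4.363485; F=2.181742×48.007=104.738908, v=5.269000/4.363485=1.207521
k=4: u−w=5.768000, u+w=-10.904000; √(b/2)=2.181742, √(2b)=4.363485; F=2.181742×5.768=12.584290, v=-10.904000/4.363485=-2.498920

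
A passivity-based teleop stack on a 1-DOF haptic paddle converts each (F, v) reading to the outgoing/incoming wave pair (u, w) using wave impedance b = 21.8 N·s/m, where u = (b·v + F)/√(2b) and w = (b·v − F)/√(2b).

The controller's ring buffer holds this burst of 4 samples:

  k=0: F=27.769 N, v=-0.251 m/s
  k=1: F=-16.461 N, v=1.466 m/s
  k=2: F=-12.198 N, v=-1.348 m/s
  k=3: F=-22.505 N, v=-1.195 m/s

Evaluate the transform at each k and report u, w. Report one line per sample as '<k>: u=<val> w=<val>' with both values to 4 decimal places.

0: u=3.3768 w=-5.0342
1: u=2.3471 w=7.3330
2: u=-6.2978 w=-2.6031
3: u=-7.3536 w=-0.5370

k=0: b·v=21.8×(-0.251)=-5.4718; √(2b)=6.6030; u=(-5.4718+27.769)/6.6030=3.3768, w=(-5.4718−27.769)/6.6030=-5.0342
k=1: b·v=21.8×1.466=31.9588; √(2b)=6.6030; u=(31.9588+(-16.461))/6.6030=2.3471, w=(31.9588−(-16.461))/6.6030=7.3330
k=2: b·v=21.8×(-1.348)=-29.3864; √(2b)=6.6030; u=(-29.3864+(-12.198))/6.6030=-6.2978, w=(-29.3864−(-12.198))/6.6030=-2.6031
k=3: b·v=21.8×(-1.195)=-26.0510; √(2b)=6.6030; u=(-26.0510+(-22.505))/6.6030=-7.3536, w=(-26.0510−(-22.505))/6.6030=-0.5370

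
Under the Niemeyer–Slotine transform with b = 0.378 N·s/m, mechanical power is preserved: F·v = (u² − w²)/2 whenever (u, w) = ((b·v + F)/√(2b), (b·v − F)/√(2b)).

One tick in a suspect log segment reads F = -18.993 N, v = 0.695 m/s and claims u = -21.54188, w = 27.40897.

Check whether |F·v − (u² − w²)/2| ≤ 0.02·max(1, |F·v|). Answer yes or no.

no

F·v = (-18.993)×0.695 = -13.20013 W.
(u² − w²)/2 = (464.05259 − 751.25164)/2 = -143.59952 W.
|Δ| = 130.39939;  2% of max(1, |F·v|) = 0.26400.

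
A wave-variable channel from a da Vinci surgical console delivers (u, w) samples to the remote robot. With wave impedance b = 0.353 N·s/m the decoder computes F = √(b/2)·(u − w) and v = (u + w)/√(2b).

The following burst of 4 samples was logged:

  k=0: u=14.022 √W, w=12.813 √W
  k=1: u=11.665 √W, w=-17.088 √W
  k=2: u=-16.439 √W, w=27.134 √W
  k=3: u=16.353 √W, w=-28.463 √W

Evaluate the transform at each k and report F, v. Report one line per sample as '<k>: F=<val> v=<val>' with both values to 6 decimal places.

k=0: u−w=1.209000, u+w=26.835000; √(b/2)=0.420119, √(2b)=0.840238; F=0.420119×1.209=0.507924, v=26.835000/0.840238=31.937377
k=1: u−w=28.753000, u+w=-5.423000; √(b/2)=0.420119, √(2b)=0.840238; F=0.420119×28.753=12.079682, v=-5.423000/0.840238=-6.454123
k=2: u−w=-43.573000, u+w=10.695000; √(b/2)=0.420119, √(2b)=0.840238; F=0.420119×(-43.573)=-18.305847, v=10.695000/0.840238=12.728536
k=3: u−w=44.816000, u+w=-12.110000; √(b/2)=0.420119, √(2b)=0.840238; F=0.420119×44.816=18.828054, v=-12.110000/0.840238=-14.412582

0: F=0.507924 v=31.937377
1: F=12.079682 v=-6.454123
2: F=-18.305847 v=12.728536
3: F=18.828054 v=-14.412582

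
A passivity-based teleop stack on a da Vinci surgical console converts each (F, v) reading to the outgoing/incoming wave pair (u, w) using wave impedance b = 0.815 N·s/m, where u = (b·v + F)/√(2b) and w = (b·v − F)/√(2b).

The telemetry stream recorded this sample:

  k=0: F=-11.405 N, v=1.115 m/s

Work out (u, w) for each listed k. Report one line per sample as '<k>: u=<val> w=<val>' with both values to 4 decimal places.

k=0: b·v=0.815×1.115=0.9087; √(2b)=1.2767; u=(0.9087+(-11.405))/1.2767=-8.2213, w=(0.9087−(-11.405))/1.2767=9.6449

0: u=-8.2213 w=9.6449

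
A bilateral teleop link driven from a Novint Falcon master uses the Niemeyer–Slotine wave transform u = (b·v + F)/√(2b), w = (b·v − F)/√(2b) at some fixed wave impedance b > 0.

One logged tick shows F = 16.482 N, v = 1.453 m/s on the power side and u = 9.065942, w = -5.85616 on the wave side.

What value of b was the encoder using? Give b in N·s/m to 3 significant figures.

u + w = 3.209782;  u + w = √(2b)·v, so √(2b) = 3.209782/1.453 = 2.209072.
b = (√(2b))²/2 = 4.880000/2 = 2.440000.
(Check via u − w = 2F/√(2b): u − w = 14.922102, 2F/√(2b) = 14.922101.)

b = 2.44 N·s/m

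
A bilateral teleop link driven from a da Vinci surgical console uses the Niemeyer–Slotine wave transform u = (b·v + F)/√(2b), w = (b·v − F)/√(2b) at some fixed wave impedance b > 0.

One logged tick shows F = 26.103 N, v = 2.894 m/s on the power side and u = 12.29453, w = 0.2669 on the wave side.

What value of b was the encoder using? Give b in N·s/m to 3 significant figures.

u + w = 12.5614;  u + w = √(2b)·v, so √(2b) = 12.5614/2.894 = 4.3405.
b = (√(2b))²/2 = 18.8400/2 = 9.4200.
(Check via u − w = 2F/√(2b): u − w = 12.0276, 2F/√(2b) = 12.0276.)

b = 9.42 N·s/m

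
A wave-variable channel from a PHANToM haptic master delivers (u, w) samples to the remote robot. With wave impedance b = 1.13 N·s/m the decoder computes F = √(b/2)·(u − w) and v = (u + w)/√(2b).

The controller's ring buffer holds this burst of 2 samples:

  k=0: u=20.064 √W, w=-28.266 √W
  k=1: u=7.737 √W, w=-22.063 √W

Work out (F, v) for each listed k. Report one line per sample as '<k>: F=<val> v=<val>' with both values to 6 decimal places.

0: F=36.327961 v=-5.455889
1: F=22.399612 v=-9.529513

k=0: u−w=48.330000, u+w=-8.202000; √(b/2)=0.751665, √(2b)=1.503330; F=0.751665×48.33=36.327961, v=-8.202000/1.503330=-5.455889
k=1: u−w=29.800000, u+w=-14.326000; √(b/2)=0.751665, √(2b)=1.503330; F=0.751665×29.8=22.399612, v=-14.326000/1.503330=-9.529513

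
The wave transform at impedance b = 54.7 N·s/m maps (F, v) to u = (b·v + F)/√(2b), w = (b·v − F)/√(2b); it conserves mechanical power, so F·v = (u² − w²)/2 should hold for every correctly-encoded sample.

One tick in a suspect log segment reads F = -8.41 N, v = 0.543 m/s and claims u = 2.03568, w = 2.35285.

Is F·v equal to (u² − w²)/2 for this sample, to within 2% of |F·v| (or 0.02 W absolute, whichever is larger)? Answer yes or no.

F·v = (-8.41)×0.543 = -4.56663 W.
(u² − w²)/2 = (4.14399 − 5.53590)/2 = -0.69596 W.
|Δ| = 3.87067;  2% of max(1, |F·v|) = 0.09133.

no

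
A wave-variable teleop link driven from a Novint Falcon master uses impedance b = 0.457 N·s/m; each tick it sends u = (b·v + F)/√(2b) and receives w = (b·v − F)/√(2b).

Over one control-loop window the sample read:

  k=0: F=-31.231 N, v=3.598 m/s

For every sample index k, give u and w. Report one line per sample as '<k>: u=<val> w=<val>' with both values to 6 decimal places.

k=0: b·v=0.457×3.598=1.644286; √(2b)=0.956033; u=(1.644286+(-31.231))/0.956033=-30.947362, w=(1.644286−(-31.231))/0.956033=34.387170

0: u=-30.947362 w=34.387170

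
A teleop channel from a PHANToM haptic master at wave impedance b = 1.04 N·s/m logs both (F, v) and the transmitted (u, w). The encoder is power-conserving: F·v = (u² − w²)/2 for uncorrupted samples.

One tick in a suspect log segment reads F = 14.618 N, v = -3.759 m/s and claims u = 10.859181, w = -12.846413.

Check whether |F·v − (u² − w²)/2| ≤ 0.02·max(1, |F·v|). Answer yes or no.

F·v = 14.618×(-3.759) = -54.949062 W.
(u² − w²)/2 = (117.921812 − 165.030327)/2 = -23.554257 W.
|Δ| = 31.394805;  2% of max(1, |F·v|) = 1.098981.

no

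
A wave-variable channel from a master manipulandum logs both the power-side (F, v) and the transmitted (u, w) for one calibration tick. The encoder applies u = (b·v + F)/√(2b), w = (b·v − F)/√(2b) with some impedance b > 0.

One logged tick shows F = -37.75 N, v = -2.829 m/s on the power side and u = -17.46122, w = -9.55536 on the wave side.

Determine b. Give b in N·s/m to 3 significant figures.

b = 45.6 N·s/m

u + w = -27.01658;  u + w = √(2b)·v, so √(2b) = -27.01658/(-2.829) = 9.54987.
b = (√(2b))²/2 = 91.20000/2 = 45.60000.
(Check via u − w = 2F/√(2b): u − w = -7.90586, 2F/√(2b) = -7.90587.)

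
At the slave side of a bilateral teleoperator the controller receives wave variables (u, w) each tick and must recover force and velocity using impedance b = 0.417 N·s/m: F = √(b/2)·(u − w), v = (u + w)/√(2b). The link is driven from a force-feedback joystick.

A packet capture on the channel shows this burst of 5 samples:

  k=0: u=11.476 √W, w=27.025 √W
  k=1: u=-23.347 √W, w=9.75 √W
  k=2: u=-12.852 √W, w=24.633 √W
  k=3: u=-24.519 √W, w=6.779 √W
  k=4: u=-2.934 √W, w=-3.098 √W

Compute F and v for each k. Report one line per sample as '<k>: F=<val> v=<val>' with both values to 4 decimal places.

0: F=-7.1000 v=42.1589
1: F=-15.1127 v=-14.8888
2: F=-17.1163 v=12.9003
3: F=-14.2912 v=-19.4254
4: F=0.0749 v=-6.6051

k=0: u−w=-15.5490, u+w=38.5010; √(b/2)=0.4566, √(2b)=0.9132; F=0.4566×(-15.549)=-7.1000, v=38.5010/0.9132=42.1589
k=1: u−w=-33.0970, u+w=-13.5970; √(b/2)=0.4566, √(2b)=0.9132; F=0.4566×(-33.097)=-15.1127, v=-13.5970/0.9132=-14.8888
k=2: u−w=-37.4850, u+w=11.7810; √(b/2)=0.4566, √(2b)=0.9132; F=0.4566×(-37.485)=-17.1163, v=11.7810/0.9132=12.9003
k=3: u−w=-31.2980, u+w=-17.7400; √(b/2)=0.4566, √(2b)=0.9132; F=0.4566×(-31.298)=-14.2912, v=-17.7400/0.9132=-19.4254
k=4: u−w=0.1640, u+w=-6.0320; √(b/2)=0.4566, √(2b)=0.9132; F=0.4566×0.164=0.0749, v=-6.0320/0.9132=-6.6051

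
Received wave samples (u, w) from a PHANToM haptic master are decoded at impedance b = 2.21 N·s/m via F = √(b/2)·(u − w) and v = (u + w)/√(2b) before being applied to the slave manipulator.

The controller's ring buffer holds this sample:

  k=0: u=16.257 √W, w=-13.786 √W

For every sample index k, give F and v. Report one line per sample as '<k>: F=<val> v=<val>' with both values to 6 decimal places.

k=0: u−w=30.043000, u+w=2.471000; √(b/2)=1.051190, √(2b)=2.102380; F=1.051190×30.043=31.580895, v=2.471000/2.102380=1.175335

0: F=31.580895 v=1.175335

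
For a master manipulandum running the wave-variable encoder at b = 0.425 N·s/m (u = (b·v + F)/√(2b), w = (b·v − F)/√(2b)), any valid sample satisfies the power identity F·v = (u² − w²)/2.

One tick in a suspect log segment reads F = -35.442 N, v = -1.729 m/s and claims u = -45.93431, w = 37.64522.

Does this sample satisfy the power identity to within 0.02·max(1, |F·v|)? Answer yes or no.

no

F·v = (-35.442)×(-1.729) = 61.27922 W.
(u² − w²)/2 = (2109.96084 − 1417.16259)/2 = 346.39912 W.
|Δ| = 285.11991;  2% of max(1, |F·v|) = 1.22558.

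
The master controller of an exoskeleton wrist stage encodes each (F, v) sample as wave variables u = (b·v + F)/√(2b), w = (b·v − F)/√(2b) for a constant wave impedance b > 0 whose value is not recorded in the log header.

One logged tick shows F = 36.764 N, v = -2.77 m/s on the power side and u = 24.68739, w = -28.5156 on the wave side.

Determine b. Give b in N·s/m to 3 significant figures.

b = 0.955 N·s/m

u + w = -3.8282;  u + w = √(2b)·v, so √(2b) = -3.8282/(-2.77) = 1.3820.
b = (√(2b))²/2 = 1.9100/2 = 0.9550.
(Check via u − w = 2F/√(2b): u − w = 53.2030, 2F/√(2b) = 53.2031.)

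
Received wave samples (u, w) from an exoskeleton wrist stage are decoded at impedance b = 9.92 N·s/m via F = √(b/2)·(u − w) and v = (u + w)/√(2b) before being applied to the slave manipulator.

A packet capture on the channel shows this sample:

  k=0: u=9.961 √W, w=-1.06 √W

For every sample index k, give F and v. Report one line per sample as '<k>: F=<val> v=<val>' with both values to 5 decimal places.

0: F=24.54493 v=1.99833

k=0: u−w=11.02100, u+w=8.90100; √(b/2)=2.22711, √(2b)=4.45421; F=2.22711×11.021=24.54493, v=8.90100/4.45421=1.99833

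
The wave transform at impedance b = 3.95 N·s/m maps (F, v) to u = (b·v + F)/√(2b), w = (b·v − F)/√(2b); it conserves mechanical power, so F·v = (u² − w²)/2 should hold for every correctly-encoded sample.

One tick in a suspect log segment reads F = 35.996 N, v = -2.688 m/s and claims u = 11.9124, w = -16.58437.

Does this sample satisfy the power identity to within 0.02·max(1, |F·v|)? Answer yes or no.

F·v = 35.996×(-2.688) = -96.7572 W.
(u² − w²)/2 = (141.9053 − 275.0413)/2 = -66.5680 W.
|Δ| = 30.1892;  2% of max(1, |F·v|) = 1.9351.

no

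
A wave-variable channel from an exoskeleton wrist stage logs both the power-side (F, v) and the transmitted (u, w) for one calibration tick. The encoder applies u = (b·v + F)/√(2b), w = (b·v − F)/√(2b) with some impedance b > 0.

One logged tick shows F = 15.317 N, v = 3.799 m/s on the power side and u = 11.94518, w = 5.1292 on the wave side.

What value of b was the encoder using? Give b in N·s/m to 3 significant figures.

b = 10.1 N·s/m

u + w = 17.07438;  u + w = √(2b)·v, so √(2b) = 17.07438/3.799 = 4.49444.
b = (√(2b))²/2 = 20.20000/2 = 10.10000.
(Check via u − w = 2F/√(2b): u − w = 6.81598, 2F/√(2b) = 6.81598.)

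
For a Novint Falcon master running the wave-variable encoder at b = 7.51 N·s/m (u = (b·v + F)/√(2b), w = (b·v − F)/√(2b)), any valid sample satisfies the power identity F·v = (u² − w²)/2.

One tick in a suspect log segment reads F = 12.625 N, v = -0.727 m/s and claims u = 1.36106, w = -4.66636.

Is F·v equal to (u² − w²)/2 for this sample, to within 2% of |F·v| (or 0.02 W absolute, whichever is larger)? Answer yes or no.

no

F·v = 12.625×(-0.727) = -9.17837 W.
(u² − w²)/2 = (1.85248 − 21.77492)/2 = -9.96122 W.
|Δ| = 0.78284;  2% of max(1, |F·v|) = 0.18357.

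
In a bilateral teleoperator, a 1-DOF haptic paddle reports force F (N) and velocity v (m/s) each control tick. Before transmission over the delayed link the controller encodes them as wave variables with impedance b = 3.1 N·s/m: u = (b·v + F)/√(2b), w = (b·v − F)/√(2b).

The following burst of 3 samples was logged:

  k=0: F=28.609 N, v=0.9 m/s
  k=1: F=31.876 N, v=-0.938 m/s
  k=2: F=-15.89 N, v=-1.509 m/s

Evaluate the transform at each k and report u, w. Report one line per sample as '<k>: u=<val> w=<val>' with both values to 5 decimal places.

0: u=12.61014 w=-10.36916
1: u=11.63391 w=-13.96951
2: u=-8.26027 w=4.50289

k=0: b·v=3.1×0.9=2.79000; √(2b)=2.48998; u=(2.79000+28.609)/2.48998=12.61014, w=(2.79000−28.609)/2.48998=-10.36916
k=1: b·v=3.1×(-0.938)=-2.90780; √(2b)=2.48998; u=(-2.90780+31.876)/2.48998=11.63391, w=(-2.90780−31.876)/2.48998=-13.96951
k=2: b·v=3.1×(-1.509)=-4.67790; √(2b)=2.48998; u=(-4.67790+(-15.89))/2.48998=-8.26027, w=(-4.67790−(-15.89))/2.48998=4.50289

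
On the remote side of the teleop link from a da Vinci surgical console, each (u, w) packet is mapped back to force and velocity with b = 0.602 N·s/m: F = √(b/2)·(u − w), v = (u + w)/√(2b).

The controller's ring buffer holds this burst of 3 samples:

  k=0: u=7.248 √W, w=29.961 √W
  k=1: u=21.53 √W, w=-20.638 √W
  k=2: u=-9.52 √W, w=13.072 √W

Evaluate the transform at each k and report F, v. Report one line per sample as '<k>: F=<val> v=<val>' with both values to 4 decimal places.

k=0: u−w=-22.7130, u+w=37.2090; √(b/2)=0.5486, √(2b)=1.0973; F=0.5486×(-22.713)=-12.4611, v=37.2090/1.0973=33.9105
k=1: u−w=42.1680, u+w=0.8920; √(b/2)=0.5486, √(2b)=1.0973; F=0.5486×42.168=23.1348, v=0.8920/1.0973=0.8129
k=2: u−w=-22.5920, u+w=3.5520; √(b/2)=0.5486, √(2b)=1.0973; F=0.5486×(-22.592)=-12.3948, v=3.5520/1.0973=3.2371

0: F=-12.4611 v=33.9105
1: F=23.1348 v=0.8129
2: F=-12.3948 v=3.2371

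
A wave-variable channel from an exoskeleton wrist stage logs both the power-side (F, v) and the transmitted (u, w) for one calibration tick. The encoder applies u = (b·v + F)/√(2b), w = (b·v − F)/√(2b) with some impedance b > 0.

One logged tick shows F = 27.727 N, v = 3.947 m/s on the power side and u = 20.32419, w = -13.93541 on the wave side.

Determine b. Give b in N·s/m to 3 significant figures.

b = 1.31 N·s/m

u + w = 6.38878;  u + w = √(2b)·v, so √(2b) = 6.38878/3.947 = 1.61864.
b = (√(2b))²/2 = 2.62000/2 = 1.31000.
(Check via u − w = 2F/√(2b): u − w = 34.25960, 2F/√(2b) = 34.25958.)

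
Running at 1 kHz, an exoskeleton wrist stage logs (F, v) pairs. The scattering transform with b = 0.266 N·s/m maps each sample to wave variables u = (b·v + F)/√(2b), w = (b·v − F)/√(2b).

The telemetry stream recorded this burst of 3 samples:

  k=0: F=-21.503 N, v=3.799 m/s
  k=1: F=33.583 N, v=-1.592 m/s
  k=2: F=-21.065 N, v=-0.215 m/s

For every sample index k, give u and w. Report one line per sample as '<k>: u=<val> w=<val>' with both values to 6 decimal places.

k=0: b·v=0.266×3.799=1.010534; √(2b)=0.729383; u=(1.010534+(-21.503))/0.729383=-28.095606, w=(1.010534−(-21.503))/0.729383=30.866533
k=1: b·v=0.266×(-1.592)=-0.423472; √(2b)=0.729383; u=(-0.423472+33.583)/0.729383=45.462417, w=(-0.423472−33.583)/0.729383=-46.623596
k=2: b·v=0.266×(-0.215)=-0.057190; √(2b)=0.729383; u=(-0.057190+(-21.065))/0.729383=-28.958971, w=(-0.057190−(-21.065))/0.729383=28.802154

0: u=-28.095606 w=30.866533
1: u=45.462417 w=-46.623596
2: u=-28.958971 w=28.802154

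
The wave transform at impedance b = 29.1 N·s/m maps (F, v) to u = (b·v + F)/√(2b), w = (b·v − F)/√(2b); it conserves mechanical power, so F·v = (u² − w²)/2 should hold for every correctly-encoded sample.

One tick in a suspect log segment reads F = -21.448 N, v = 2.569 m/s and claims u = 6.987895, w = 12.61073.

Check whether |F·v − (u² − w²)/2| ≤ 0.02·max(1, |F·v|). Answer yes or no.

yes

F·v = (-21.448)×2.569 = -55.099912 W.
(u² − w²)/2 = (48.830677 − 159.030511)/2 = -55.099917 W.
|Δ| = 0.000005;  2% of max(1, |F·v|) = 1.101998.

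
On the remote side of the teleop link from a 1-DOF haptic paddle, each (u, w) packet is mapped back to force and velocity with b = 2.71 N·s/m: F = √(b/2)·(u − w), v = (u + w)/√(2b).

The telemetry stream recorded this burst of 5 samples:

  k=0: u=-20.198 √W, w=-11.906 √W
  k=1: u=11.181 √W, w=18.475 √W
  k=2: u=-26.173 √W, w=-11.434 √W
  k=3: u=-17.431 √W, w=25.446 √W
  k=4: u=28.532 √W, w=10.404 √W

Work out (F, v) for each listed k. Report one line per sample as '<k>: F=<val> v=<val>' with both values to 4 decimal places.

0: F=-9.6523 v=-13.7898
1: F=-8.4905 v=12.7383
2: F=-17.1569 v=-16.1536
3: F=-49.9107 v=3.4427
4: F=21.1018 v=16.7244

k=0: u−w=-8.2920, u+w=-32.1040; √(b/2)=1.1640, √(2b)=2.3281; F=1.1640×(-8.292)=-9.6523, v=-32.1040/2.3281=-13.7898
k=1: u−w=-7.2940, u+w=29.6560; √(b/2)=1.1640, √(2b)=2.3281; F=1.1640×(-7.294)=-8.4905, v=29.6560/2.3281=12.7383
k=2: u−w=-14.7390, u+w=-37.6070; √(b/2)=1.1640, √(2b)=2.3281; F=1.1640×(-14.739)=-17.1569, v=-37.6070/2.3281=-16.1536
k=3: u−w=-42.8770, u+w=8.0150; √(b/2)=1.1640, √(2b)=2.3281; F=1.1640×(-42.877)=-49.9107, v=8.0150/2.3281=3.4427
k=4: u−w=18.1280, u+w=38.9360; √(b/2)=1.1640, √(2b)=2.3281; F=1.1640×18.128=21.1018, v=38.9360/2.3281=16.7244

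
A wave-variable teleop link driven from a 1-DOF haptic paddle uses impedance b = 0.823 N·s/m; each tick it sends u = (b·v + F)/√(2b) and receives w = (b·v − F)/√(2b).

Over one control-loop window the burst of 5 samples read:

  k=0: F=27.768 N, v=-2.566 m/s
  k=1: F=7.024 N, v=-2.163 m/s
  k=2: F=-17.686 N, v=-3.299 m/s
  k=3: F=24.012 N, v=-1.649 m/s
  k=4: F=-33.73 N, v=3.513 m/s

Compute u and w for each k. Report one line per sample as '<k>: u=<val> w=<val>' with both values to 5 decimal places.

0: u=19.99756 w=-23.28965
1: u=4.08729 w=-6.86234
2: u=-15.90150 w=11.66900
3: u=17.65821 w=-19.77382
4: u=-24.03713 w=28.54418

k=0: b·v=0.823×(-2.566)=-2.11182; √(2b)=1.28297; u=(-2.11182+27.768)/1.28297=19.99756, w=(-2.11182−27.768)/1.28297=-23.28965
k=1: b·v=0.823×(-2.163)=-1.78015; √(2b)=1.28297; u=(-1.78015+7.024)/1.28297=4.08729, w=(-1.78015−7.024)/1.28297=-6.86234
k=2: b·v=0.823×(-3.299)=-2.71508; √(2b)=1.28297; u=(-2.71508+(-17.686))/1.28297=-15.90150, w=(-2.71508−(-17.686))/1.28297=11.66900
k=3: b·v=0.823×(-1.649)=-1.35713; √(2b)=1.28297; u=(-1.35713+24.012)/1.28297=17.65821, w=(-1.35713−24.012)/1.28297=-19.77382
k=4: b·v=0.823×3.513=2.89120; √(2b)=1.28297; u=(2.89120+(-33.73))/1.28297=-24.03713, w=(2.89120−(-33.73))/1.28297=28.54418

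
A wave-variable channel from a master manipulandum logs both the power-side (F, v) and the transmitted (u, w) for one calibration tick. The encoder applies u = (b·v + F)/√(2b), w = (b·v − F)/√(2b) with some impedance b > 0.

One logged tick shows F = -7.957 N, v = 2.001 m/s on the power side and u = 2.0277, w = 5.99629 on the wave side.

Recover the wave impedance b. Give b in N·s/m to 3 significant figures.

u + w = 8.0240;  u + w = √(2b)·v, so √(2b) = 8.0240/2.001 = 4.0100.
b = (√(2b))²/2 = 16.0800/2 = 8.0400.
(Check via u − w = 2F/√(2b): u − w = -3.9686, 2F/√(2b) = -3.9686.)

b = 8.04 N·s/m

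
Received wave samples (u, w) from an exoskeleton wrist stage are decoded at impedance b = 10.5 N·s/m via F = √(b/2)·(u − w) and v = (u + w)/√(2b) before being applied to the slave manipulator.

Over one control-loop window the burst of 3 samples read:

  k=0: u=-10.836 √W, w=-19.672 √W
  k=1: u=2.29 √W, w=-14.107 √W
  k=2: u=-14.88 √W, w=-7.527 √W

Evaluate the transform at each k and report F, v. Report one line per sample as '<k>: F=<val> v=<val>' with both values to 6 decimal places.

k=0: u−w=8.836000, u+w=-30.508000; √(b/2)=2.291288, √(2b)=4.582576; F=2.291288×8.836=20.245819, v=-30.508000/4.582576=-6.657391
k=1: u−w=16.397000, u+w=-11.817000; √(b/2)=2.291288, √(2b)=4.582576; F=2.291288×16.397=37.570247, v=-11.817000/4.582576=-2.578681
k=2: u−w=-7.353000, u+w=-22.407000; √(b/2)=2.291288, √(2b)=4.582576; F=2.291288×(-7.353)=-16.847840, v=-22.407000/4.582576=-4.889608

0: F=20.245819 v=-6.657391
1: F=37.570247 v=-2.578681
2: F=-16.847840 v=-4.889608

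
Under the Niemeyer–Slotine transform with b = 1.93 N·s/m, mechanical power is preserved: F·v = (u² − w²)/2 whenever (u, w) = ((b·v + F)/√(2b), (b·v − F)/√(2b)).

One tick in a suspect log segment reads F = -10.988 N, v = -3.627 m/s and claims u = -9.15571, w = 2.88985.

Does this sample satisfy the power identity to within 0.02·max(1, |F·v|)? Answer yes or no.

no

F·v = (-10.988)×(-3.627) = 39.85348 W.
(u² − w²)/2 = (83.82703 − 8.35123)/2 = 37.73790 W.
|Δ| = 2.11558;  2% of max(1, |F·v|) = 0.79707.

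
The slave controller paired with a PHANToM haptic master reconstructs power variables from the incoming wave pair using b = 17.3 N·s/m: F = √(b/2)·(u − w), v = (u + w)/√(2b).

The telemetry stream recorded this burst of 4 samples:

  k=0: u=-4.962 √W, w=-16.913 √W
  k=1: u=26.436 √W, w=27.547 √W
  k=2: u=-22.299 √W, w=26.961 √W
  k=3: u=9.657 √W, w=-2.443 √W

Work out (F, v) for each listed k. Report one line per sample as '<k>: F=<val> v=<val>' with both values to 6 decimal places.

k=0: u−w=11.951000, u+w=-21.875000; √(b/2)=2.941088, √(2b)=5.882176; F=2.941088×11.951=35.148945, v=-21.875000/5.882176=-3.718862
k=1: u−w=-1.111000, u+w=53.983000; √(b/2)=2.941088, √(2b)=5.882176; F=2.941088×(-1.111)=-3.267549, v=53.983000/5.882176=9.177385
k=2: u−w=-49.260000, u+w=4.662000; √(b/2)=2.941088, √(2b)=5.882176; F=2.941088×(-49.26)=-144.878006, v=4.662000/5.882176=0.792564
k=3: u−w=12.100000, u+w=7.214000; √(b/2)=2.941088, √(2b)=5.882176; F=2.941088×12.1=35.587168, v=7.214000/5.882176=1.226417

0: F=35.148945 v=-3.718862
1: F=-3.267549 v=9.177385
2: F=-144.878006 v=0.792564
3: F=35.587168 v=1.226417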